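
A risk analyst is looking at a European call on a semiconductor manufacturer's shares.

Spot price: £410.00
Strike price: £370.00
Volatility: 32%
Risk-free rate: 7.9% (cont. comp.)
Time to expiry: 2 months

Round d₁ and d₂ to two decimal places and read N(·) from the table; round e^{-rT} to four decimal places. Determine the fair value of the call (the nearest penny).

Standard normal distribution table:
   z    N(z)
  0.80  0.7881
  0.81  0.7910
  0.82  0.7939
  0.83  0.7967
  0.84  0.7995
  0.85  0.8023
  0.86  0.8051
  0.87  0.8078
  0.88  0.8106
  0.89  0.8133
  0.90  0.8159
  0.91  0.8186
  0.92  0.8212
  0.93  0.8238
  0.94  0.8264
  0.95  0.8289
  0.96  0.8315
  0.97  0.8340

σ√T = 0.32 × 0.4082 = 0.1306
d₁ = [ln(410/370) + (0.079 + ½·0.32²)·0.1667] / (σ√T) = (0.1027 + 0.0217) / 0.1306 = 0.9519 ≈ 0.95
d₂ = 0.9519 − 0.1306 = 0.8212 ≈ 0.82
exp(−rT) = exp(−0.079·0.1667) = 0.9869
N(d₁) = N(0.95) = 0.8289;  N(d₂) = N(0.82) = 0.7939
C = 410·0.8289 − 370·0.9869·0.7939 = 339.8490 − 289.8950 = 49.9540

£49.95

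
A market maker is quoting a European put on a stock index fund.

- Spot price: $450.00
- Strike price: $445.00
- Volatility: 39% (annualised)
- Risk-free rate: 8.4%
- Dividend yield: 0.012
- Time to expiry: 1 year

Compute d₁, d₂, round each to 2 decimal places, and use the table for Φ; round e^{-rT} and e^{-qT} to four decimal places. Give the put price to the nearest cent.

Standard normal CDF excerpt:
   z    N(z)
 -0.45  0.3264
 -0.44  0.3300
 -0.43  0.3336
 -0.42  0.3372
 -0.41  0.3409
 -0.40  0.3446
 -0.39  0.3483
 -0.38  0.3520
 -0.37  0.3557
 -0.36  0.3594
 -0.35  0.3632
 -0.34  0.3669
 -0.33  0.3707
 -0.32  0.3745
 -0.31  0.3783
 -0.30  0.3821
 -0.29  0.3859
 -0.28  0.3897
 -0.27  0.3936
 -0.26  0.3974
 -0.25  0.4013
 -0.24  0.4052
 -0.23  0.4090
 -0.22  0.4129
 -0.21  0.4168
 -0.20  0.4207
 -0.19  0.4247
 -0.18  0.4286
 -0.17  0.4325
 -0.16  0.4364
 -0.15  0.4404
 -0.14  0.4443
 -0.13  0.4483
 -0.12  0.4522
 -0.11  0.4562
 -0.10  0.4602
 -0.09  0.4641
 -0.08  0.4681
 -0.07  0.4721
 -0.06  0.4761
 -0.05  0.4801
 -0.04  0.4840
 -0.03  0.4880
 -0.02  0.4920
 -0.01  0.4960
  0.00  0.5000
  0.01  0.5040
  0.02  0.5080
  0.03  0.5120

σ√T = 0.39·√1 = 0.3900
d₁ = [ln(450/445) + (0.084 − 0.012 + 0.39²/2)·1] / 0.3900 = [0.0112 + 0.1481] / 0.3900 = 0.4083 → 0.41
d₂ = d₁ − σ√T = 0.4083 − 0.3900 = 0.0183 → 0.02
e^(−qT) = e^(−0.012·1) = 0.9881;  e^(−rT) = e^(−0.084·1) = 0.9194
N(−d₂) = N(-0.02) = 0.4920;  N(−d₁) = N(-0.41) = 0.3409
P = 445·0.9194·0.4920 − 450·0.9881·0.3409 = 201.2934 − 151.5795 = 49.7140

$49.71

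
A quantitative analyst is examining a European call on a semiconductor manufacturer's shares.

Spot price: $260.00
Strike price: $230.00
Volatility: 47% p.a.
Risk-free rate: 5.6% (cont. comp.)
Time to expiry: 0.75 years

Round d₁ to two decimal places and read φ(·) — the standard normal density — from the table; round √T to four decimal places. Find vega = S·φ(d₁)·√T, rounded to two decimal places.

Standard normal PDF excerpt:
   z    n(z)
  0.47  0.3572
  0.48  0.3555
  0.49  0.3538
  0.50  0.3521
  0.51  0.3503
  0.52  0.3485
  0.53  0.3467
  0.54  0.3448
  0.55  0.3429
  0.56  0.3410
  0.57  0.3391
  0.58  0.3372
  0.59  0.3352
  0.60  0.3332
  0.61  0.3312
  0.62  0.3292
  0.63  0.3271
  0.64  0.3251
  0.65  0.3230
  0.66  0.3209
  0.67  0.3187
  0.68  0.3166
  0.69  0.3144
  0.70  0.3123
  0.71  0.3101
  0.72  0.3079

74.57

σ√T = 0.47·√0.75 = 0.4070
d₁ = [ln(260/230) + (0.056 + 0.47²/2)·0.75] / 0.4070 = [0.1226 + 0.1248] / 0.4070 = 0.6079 → 0.61
√T = √0.75 = 0.8660
φ(d₁) = φ(0.61) = 0.3312
vega = S·φ(d₁)·√T = 260·0.3312·0.8660 = 74.5730
(Vega is the same for a European call and put with the same parameters.)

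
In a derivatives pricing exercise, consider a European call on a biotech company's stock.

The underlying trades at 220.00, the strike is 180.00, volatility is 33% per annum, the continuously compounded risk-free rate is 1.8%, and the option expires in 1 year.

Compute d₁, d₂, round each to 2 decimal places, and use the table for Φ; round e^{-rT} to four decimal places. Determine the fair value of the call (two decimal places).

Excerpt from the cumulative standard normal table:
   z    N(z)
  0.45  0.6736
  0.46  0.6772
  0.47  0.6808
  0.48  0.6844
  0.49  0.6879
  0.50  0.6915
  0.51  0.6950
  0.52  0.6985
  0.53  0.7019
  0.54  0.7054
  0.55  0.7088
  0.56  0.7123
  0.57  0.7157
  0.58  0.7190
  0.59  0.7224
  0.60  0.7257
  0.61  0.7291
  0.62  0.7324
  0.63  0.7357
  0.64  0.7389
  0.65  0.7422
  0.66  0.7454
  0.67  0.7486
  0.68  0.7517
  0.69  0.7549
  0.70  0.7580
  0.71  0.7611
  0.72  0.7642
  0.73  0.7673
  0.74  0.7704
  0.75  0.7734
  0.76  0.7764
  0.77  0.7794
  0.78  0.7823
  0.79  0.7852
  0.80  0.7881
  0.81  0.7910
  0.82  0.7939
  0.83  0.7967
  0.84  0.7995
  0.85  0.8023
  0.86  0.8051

T = 1;  σ√T = 0.3300
d₁ = [ln(220/180) + (0.018 + 0.33²/2)·1] / 0.3300 = [0.2007 + 0.0725] / 0.3300 = 0.8276 ⇒ 0.83
d₂ = d₁ − σ√T = 0.8276 − 0.3300 = 0.4976 ⇒ 0.50
e^(−rT) = e^(−0.018·1) = 0.9822
C = 220·N(0.83) − 180·0.9822·N(0.50) = 220·0.7967 − 180·0.9822·0.6915 = 175.2740 − 122.2544 = 53.0196

53.02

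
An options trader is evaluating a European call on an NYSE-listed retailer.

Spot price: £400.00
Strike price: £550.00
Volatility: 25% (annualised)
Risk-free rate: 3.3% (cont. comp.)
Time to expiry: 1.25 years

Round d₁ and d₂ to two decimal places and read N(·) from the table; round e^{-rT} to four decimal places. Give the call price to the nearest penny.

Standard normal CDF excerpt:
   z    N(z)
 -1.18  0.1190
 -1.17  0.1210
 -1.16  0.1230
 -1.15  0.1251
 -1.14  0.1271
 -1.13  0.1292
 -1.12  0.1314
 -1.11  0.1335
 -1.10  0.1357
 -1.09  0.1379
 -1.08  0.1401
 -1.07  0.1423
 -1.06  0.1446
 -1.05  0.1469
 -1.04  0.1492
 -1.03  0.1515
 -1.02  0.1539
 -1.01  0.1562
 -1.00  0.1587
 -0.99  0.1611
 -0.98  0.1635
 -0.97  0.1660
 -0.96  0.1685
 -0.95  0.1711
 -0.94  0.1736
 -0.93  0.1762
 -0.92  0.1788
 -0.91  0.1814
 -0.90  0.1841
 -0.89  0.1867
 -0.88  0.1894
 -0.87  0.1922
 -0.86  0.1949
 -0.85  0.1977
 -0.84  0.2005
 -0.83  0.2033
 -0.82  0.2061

σ√T = 0.25·√1.25 = 0.2795
d₁ = [ln(400/550) + (0.033 + ½·0.25²)·1.25] / (σ√T) = (-0.3185 + 0.0803) / 0.2795 = -0.8520 ≈ -0.85
d₂ = -0.8520 − 0.2795 = -1.1315 ≈ -1.13
exp(−rT) = exp(−0.033·1.25) = 0.9596
N(d₁) = N(-0.85) = 0.1977;  N(d₂) = N(-1.13) = 0.1292
C = 400·0.1977 − 550·0.9596·0.1292 = 79.0800 − 68.1892 = 10.8908

£10.89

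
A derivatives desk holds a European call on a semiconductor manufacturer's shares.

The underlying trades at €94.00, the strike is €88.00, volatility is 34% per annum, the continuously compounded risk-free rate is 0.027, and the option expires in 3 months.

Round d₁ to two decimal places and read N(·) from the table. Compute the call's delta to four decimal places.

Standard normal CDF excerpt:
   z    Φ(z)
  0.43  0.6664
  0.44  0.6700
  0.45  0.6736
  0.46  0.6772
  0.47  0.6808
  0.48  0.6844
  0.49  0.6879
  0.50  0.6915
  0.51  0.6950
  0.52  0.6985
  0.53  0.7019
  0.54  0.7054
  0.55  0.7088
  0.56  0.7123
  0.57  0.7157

σ√T = 0.34 × 0.5000 = 0.1700
ln(S/K) + (r + σ²/2)T = ln(94/88) + (0.027 + 0.34²/2)·0.25 = 0.0660 + 0.0212 = 0.0872
d₁ = 0.0872 / 0.1700 = 0.5127 → 0.51
N(d₁) = N(0.51) = 0.6950
Δ_call = N(d₁) = 0.6950

0.6950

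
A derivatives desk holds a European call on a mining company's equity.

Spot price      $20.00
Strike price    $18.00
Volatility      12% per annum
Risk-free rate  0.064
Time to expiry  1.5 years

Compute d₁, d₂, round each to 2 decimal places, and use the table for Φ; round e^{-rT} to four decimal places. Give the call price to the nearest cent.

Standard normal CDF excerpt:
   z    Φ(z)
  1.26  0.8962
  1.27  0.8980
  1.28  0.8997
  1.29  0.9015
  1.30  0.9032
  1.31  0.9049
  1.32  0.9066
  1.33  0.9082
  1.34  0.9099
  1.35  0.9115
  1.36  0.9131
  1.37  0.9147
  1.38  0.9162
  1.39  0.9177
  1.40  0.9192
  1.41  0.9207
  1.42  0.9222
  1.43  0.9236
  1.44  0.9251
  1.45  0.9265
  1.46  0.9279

$3.73

σ√T = 0.12 × 1.2247 = 0.1470
ln(S/K) + (r + σ²/2)T = ln(20/18) + (0.064 + 0.12²/2)·1.5 = 0.1054 + 0.1068 = 0.2122
d₁ = 0.2122 / 0.1470 = 1.4436 ≈ 1.44
d₂ = d₁ − σ√T = 1.4436 − 0.1470 = 1.2966 ≈ 1.30
exp(−rT) = exp(−0.064·1.5) = 0.9085
N(d₁) = N(1.44) = 0.9251;  N(d₂) = N(1.30) = 0.9032
C = 20·0.9251 − 18·0.9085·0.9032 = 18.5020 − 14.7700 = 3.7320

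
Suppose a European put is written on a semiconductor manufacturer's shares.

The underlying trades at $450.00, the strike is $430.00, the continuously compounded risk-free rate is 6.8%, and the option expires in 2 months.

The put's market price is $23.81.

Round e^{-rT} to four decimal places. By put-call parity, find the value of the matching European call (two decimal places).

$48.67

exp(−rT) = exp(−0.068·0.1667) = 0.9887
Put-call parity: C − P = S − K·e^(−rT) = 450 − 430·0.9887 = 450 − 425.1410 = 24.8590
C = P + (C − P) = 23.81 + (24.8590) = 48.6690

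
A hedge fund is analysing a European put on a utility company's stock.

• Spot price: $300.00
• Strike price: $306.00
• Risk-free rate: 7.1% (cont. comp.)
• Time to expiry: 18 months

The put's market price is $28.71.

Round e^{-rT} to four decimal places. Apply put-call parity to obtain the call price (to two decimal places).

exp(−rT) = exp(−0.071·1.5) = 0.8990
Put-call parity: C − P = S − K·e^(−rT) = 300 − 306·0.8990 = 300 − 275.0940 = 24.9060
C = P + (C − P) = 28.71 + (24.9060) = 53.6160

$53.62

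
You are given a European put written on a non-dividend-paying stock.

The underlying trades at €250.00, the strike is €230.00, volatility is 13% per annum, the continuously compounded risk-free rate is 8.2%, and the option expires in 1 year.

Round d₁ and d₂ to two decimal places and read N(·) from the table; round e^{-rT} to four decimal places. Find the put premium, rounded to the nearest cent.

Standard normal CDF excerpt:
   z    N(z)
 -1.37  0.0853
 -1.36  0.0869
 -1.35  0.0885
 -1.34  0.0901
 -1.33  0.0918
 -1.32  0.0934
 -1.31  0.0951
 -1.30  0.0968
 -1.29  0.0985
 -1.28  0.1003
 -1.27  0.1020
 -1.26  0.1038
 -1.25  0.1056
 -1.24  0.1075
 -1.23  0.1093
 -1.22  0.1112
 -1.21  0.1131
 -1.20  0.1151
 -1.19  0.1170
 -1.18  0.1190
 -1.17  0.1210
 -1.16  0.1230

σ√T = 0.13·√1 = 0.1300
d₁ = [ln(250/230) + (0.082 + 0.13²/2)·1] / 0.1300 = [0.0834 + 0.0905] / 0.1300 = 1.3372 → 1.34
d₂ = d₁ − σ√T = 1.3372 − 0.1300 = 1.2072 → 1.21
exp(−rT) = exp(−0.082·1) = 0.9213
N(−d₂) = N(-1.21) = 0.1131;  N(−d₁) = N(-1.34) = 0.0901
P = 230·0.9213·0.1131 − 250·0.0901 = 23.9658 − 22.5250 = 1.4408

€1.44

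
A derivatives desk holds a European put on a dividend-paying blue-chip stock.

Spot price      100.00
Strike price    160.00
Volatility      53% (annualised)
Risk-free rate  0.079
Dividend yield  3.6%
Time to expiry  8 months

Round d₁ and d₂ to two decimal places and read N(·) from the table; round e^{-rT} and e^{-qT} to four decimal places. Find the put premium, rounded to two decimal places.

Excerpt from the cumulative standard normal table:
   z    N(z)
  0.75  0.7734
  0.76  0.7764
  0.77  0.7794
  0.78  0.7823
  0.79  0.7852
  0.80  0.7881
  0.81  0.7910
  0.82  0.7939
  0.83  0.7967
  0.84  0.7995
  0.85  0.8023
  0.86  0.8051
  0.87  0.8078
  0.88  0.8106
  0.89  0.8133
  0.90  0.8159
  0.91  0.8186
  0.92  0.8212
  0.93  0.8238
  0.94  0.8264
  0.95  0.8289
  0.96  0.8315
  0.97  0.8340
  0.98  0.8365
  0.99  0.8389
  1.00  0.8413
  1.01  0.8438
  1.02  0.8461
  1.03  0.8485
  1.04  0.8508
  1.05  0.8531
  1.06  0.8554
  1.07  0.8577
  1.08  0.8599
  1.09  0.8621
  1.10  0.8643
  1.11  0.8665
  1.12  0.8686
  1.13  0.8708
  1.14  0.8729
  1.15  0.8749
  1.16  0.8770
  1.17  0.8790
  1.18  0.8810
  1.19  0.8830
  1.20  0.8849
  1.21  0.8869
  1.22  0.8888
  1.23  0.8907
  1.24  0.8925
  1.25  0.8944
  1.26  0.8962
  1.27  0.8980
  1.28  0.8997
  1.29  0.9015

σ√T = 0.53·√0.6667 = 0.4327
d₁ = [ln(100/160) + (0.079 − 0.036 + ½·0.53²)·0.6667] / (σ√T) = (-0.4700 + 0.1223) / 0.4327 = -0.8035 ⇒ -0.80
d₂ = -0.8035 − 0.4327 = -1.2362 ⇒ -1.24
exp(−qT) = exp(−0.036·0.6667) = 0.9763;  exp(−rT) = exp(−0.079·0.6667) = 0.9487
P = 160·0.9487·N(1.24) − 100·0.9763·N(0.80) = 160·0.9487·0.8925 − 100·0.9763·0.7881 = 135.4744 − 76.9422 = 58.5322

58.53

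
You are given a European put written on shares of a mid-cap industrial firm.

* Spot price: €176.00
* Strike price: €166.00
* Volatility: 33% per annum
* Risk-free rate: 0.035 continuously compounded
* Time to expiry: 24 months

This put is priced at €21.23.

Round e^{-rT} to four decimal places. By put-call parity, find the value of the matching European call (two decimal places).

e^(−rT) = e^(−0.035·2) = 0.9324
Put-call parity: C − P = S − K·e^(−rT) = 176 − 166·0.9324 = 176 − 154.7784 = 21.2216
C = P + (C − P) = 21.23 + (21.2216) = 42.4516

€42.45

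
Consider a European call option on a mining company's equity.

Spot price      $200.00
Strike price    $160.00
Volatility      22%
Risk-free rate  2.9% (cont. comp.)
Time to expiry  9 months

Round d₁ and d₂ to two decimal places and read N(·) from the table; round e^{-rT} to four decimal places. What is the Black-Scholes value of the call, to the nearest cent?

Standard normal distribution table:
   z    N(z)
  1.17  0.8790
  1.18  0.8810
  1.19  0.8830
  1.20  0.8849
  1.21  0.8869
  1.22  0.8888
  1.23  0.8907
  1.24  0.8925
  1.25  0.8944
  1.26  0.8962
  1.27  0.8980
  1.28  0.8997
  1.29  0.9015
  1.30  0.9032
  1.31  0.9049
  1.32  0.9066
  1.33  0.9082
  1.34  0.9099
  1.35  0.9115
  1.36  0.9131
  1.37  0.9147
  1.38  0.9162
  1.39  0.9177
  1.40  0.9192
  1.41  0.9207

T = 0.75;  σ√T = 0.1905
ln(S/K) + (r + σ²/2)T = ln(200/160) + (0.029 + 0.22²/2)·0.75 = 0.2231 + 0.0399 = 0.2630
d₁ = 0.2630 / 0.1905 = 1.3806 → 1.38
d₂ = d₁ − σ√T = 1.3806 − 0.1905 = 1.1901 → 1.19
e^(−rT) = e^(−0.029·0.75) = 0.9785
C = 200·N(1.38) − 160·0.9785·N(1.19) = 200·0.9162 − 160·0.9785·0.8830 = 183.2400 − 138.2425 = 44.9975

$45.00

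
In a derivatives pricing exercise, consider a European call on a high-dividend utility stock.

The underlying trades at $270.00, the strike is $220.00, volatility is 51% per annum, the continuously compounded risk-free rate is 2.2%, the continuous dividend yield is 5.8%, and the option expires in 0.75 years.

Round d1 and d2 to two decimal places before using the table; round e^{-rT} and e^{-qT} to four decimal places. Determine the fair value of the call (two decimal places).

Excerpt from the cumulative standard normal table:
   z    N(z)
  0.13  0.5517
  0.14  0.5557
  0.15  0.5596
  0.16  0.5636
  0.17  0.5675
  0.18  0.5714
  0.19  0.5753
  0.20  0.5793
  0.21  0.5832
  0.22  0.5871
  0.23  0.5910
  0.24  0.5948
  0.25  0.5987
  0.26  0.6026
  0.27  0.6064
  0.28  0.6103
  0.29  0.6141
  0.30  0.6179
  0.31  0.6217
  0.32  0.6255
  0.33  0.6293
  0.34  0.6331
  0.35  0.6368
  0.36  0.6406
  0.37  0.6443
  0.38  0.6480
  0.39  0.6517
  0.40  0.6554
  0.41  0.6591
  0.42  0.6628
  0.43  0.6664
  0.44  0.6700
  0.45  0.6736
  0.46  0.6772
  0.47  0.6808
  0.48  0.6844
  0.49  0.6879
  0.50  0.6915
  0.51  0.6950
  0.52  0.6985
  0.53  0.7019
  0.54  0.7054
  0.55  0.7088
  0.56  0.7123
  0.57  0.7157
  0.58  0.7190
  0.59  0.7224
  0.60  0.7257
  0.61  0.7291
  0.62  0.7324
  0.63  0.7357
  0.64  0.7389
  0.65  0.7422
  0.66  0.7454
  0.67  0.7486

$65.68

T = 0.75;  σ√T = 0.4417
d₁ = [ln(270/220) + (0.022 − 0.058 + 0.51²/2)·0.75] / 0.4417 = [0.2048 + 0.0705] / 0.4417 = 0.6234 ⇒ 0.62
d₂ = d₁ − σ√T = 0.6234 − 0.4417 = 0.1817 ⇒ 0.18
exp(−qT) = exp(−0.058·0.75) = 0.9574;  exp(−rT) = exp(−0.022·0.75) = 0.9836
C = 270·0.9574·N(0.62) − 220·0.9836·N(0.18) = 270·0.9574·0.7324 − 220·0.9836·0.5714 = 189.3239 − 123.6464 = 65.6775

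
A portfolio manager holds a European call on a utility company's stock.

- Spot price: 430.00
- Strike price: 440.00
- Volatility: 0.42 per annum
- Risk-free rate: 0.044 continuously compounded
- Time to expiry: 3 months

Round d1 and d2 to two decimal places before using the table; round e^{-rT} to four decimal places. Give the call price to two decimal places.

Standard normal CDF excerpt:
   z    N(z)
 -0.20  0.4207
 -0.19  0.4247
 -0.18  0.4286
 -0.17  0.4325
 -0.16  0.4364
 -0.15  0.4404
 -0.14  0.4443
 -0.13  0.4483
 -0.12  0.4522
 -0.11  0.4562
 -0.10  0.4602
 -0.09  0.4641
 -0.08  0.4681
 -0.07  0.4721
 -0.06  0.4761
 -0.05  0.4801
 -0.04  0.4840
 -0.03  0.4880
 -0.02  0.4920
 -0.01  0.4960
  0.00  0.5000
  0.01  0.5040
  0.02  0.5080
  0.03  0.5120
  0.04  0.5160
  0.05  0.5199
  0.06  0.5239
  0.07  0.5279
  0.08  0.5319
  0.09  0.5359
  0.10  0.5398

33.63

σ√T = 0.42·√0.25 = 0.2100
d₁ = [ln(430/440) + (0.044 + 0.42²/2)·0.25] / 0.2100 = [-0.0230 + 0.0330] / 0.2100 = 0.0479 → 0.05
d₂ = d₁ − σ√T = 0.0479 − 0.2100 = -0.1621 → -0.16
e^(−rT) = e^(−0.044·0.25) = 0.9891
N(d₁) = N(0.05) = 0.5199;  N(d₂) = N(-0.16) = 0.4364
C = 430·0.5199 − 440·0.9891·0.4364 = 223.5570 − 189.9230 = 33.6340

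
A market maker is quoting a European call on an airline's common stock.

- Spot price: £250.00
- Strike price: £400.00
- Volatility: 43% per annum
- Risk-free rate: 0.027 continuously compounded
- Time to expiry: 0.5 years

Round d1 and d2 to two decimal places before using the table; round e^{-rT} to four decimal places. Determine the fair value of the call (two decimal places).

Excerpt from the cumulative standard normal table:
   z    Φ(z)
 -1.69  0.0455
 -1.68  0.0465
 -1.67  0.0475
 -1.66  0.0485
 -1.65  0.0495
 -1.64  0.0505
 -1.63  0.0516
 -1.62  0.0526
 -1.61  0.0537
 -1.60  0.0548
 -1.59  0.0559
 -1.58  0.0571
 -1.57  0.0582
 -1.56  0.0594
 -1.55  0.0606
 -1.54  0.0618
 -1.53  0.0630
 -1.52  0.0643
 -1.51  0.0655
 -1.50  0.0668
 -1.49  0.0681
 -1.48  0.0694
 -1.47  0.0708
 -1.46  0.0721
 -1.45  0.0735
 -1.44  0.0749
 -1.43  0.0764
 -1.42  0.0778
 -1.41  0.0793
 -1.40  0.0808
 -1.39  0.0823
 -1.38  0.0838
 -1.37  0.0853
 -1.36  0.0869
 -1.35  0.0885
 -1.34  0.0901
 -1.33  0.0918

£2.59

T = 0.5;  σ√T = 0.3041
d₁ = [ln(250/400) + (0.027 + 0.43²/2)·0.5] / 0.3041 = [-0.4700 + 0.0597] / 0.3041 = -1.3494 which rounds to -1.35
d₂ = d₁ − σ√T = -1.3494 − 0.3041 = -1.6534 which rounds to -1.65
e^(−rT) = e^(−0.027·0.5) = 0.9866
N(d₁) = N(-1.35) = 0.0885;  N(d₂) = N(-1.65) = 0.0495
C = 250·0.0885 − 400·0.9866·0.0495 = 22.1250 − 19.5347 = 2.5903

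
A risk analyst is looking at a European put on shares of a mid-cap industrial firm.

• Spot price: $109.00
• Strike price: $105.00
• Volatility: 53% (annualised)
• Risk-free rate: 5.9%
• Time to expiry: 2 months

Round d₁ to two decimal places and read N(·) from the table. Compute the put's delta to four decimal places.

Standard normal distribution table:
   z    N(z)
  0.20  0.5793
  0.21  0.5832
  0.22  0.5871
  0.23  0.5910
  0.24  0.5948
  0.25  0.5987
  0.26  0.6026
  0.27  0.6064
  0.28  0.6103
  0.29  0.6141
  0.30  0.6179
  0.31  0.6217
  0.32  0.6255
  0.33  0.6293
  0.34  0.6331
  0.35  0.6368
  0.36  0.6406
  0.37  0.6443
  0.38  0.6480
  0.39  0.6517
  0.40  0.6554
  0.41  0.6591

σ√T = 0.53·√0.1667 = 0.2164
d₁ = [ln(109/105) + (0.059 + 0.53²/2)·0.1667] / 0.2164 = [0.0374 + 0.0332] / 0.2164 = 0.3264 ⇒ 0.33
N(d₁) = N(0.33) = 0.6293
Δ_put = N(d₁) − 1 = 0.6293 − 1 = -0.3707

-0.3707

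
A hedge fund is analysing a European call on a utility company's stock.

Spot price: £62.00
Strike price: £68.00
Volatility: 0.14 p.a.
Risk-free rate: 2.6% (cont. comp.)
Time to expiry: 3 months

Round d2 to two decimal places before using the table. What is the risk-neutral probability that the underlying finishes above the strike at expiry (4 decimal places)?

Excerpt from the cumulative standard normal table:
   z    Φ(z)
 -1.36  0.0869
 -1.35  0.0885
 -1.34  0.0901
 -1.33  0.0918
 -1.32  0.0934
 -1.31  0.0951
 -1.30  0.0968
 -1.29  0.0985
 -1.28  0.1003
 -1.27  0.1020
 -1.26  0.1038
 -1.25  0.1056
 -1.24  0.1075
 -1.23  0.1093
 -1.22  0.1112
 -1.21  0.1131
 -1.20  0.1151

0.1038

σ√T = 0.14 × 0.5000 = 0.0700
ln(S/K) + (r + σ²/2)T = ln(62/68) + (0.026 + 0.14²/2)·0.25 = -0.0924 + 0.0089 = -0.0834
d₁ = -0.0834 / 0.0700 = -1.1918 which rounds to -1.19
d₂ = d₁ − σ√T = -1.1918 − 0.0700 = -1.2618 which rounds to -1.26
Pr(exercise) under Q = N(d₂) = 0.1038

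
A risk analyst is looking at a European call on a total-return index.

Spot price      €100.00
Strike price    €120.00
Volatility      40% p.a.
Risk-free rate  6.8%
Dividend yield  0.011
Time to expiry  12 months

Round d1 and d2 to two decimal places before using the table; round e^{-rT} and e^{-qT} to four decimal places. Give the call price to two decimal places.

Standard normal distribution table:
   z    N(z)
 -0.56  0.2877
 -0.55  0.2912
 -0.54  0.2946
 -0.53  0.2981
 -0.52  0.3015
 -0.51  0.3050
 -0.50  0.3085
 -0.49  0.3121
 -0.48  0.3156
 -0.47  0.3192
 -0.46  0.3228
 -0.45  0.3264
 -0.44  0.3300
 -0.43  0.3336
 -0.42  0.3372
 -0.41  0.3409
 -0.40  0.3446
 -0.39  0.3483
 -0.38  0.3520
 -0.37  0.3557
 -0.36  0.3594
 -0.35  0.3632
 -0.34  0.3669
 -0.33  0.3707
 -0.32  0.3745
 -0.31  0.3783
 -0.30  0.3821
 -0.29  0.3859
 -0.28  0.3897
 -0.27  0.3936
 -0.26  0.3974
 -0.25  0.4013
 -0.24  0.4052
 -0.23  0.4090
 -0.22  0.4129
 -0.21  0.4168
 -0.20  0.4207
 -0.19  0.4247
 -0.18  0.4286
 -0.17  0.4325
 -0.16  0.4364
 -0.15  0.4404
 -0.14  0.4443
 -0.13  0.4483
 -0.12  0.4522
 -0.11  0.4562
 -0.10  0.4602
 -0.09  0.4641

€10.93

σ√T = 0.4·√1 = 0.4000
d₁ = [ln(100/120) + (0.068 − 0.011 + ½·0.4²)·1] / (σ√T) = (-0.1823 + 0.1370) / 0.4000 = -0.1133 ⇒ -0.11
d₂ = -0.1133 − 0.4000 = -0.5133 ⇒ -0.51
exp(−qT) = exp(−0.011·1) = 0.9891;  exp(−rT) = exp(−0.068·1) = 0.9343
C = 100·0.9891·N(-0.11) − 120·0.9343·N(-0.51) = 100·0.9891·0.4562 − 120·0.9343·0.3050 = 45.1227 − 34.1954 = 10.9274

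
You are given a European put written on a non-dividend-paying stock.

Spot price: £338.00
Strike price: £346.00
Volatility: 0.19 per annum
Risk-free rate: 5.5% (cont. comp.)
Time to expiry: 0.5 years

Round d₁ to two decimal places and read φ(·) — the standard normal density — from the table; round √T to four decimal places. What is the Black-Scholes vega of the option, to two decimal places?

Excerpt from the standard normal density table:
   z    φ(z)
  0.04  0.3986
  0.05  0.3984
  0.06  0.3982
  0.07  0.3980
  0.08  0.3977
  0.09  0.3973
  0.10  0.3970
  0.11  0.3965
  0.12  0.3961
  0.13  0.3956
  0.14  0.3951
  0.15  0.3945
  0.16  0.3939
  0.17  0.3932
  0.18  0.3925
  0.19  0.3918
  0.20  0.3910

σ√T = 0.19·√0.5 = 0.1344
d₁ = [ln(338/346) + (0.055 + ½·0.19²)·0.5] / (σ√T) = (-0.0234 + 0.0365) / 0.1344 = 0.0977 ≈ 0.10
√T = √0.5 = 0.7071
φ(d₁) = φ(0.10) = 0.3970
vega = S·φ(d₁)·√T = 338·0.3970·0.7071 = 94.8829

94.88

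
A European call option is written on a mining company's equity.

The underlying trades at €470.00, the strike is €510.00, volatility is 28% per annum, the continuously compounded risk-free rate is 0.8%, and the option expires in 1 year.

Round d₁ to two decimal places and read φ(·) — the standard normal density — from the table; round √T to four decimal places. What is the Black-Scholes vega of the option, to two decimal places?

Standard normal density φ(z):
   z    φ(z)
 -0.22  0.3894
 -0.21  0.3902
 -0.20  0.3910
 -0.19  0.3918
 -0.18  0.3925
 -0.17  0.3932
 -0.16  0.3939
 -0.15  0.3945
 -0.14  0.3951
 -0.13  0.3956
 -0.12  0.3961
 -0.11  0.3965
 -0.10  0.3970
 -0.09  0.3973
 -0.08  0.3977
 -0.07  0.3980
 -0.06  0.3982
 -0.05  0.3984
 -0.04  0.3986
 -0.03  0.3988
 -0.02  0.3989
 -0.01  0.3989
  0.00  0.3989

σ√T = 0.28·√1 = 0.2800
d₁ = [ln(470/510) + (0.008 + 0.28²/2)·1] / 0.2800 = [-0.0817 + 0.0472] / 0.2800 = -0.1231 ≈ -0.12
√T = √1 = 1.0000
φ(d₁) = φ(-0.12) = 0.3961
vega = S·φ(d₁)·√T = 470·0.3961·1.0000 = 186.1670

186.17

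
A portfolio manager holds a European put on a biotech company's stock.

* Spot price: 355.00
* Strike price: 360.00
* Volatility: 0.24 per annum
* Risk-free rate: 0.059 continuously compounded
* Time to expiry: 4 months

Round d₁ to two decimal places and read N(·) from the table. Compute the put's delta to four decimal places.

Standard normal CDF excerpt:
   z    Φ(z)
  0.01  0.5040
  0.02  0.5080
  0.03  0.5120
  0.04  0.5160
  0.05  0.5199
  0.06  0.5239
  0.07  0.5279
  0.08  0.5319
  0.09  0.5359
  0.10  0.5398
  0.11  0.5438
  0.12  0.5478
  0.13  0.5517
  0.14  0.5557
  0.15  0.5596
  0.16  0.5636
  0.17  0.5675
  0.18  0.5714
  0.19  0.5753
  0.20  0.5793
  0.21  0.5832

-0.4562

σ√T = 0.24 × 0.5774 = 0.1386
ln(S/K) + (r + σ²/2)T = ln(355/360) + (0.059 + 0.24²/2)·0.3333 = -0.0140 + 0.0293 = 0.0153
d₁ = 0.0153 / 0.1386 = 0.1103 ≈ 0.11
N(d₁) = N(0.11) = 0.5438
Δ_put = N(d₁) − 1 = 0.5438 − 1 = -0.4562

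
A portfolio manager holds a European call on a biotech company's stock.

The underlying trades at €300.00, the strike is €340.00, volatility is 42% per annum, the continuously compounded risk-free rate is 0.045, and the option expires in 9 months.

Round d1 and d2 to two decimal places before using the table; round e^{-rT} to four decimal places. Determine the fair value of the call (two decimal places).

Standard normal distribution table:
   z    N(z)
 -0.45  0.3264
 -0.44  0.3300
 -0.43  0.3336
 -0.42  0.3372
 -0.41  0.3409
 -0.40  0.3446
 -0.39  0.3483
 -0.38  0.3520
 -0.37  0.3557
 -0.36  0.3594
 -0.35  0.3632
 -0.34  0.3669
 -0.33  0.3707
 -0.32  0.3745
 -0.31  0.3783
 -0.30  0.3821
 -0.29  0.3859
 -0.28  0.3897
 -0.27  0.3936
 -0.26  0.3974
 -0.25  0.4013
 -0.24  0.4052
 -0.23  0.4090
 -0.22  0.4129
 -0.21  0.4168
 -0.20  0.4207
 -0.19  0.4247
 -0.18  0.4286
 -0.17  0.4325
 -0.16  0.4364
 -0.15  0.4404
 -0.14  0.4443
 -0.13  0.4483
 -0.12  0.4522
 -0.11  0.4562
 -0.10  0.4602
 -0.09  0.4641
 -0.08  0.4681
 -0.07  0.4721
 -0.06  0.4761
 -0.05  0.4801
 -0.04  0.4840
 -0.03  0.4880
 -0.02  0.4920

€31.97

σ√T = 0.42 × 0.8660 = 0.3637
d₁ = [ln(300/340) + (0.045 + ½·0.42²)·0.75] / (σ√T) = (-0.1252 + 0.0999) / 0.3637 = -0.0695 ≈ -0.07
d₂ = -0.0695 − 0.3637 = -0.4332 ≈ -0.43
exp(−rT) = exp(−0.045·0.75) = 0.9668
N(d₁) = N(-0.07) = 0.4721;  N(d₂) = N(-0.43) = 0.3336
C = 300·0.4721 − 340·0.9668·0.3336 = 141.6300 − 109.6583 = 31.9717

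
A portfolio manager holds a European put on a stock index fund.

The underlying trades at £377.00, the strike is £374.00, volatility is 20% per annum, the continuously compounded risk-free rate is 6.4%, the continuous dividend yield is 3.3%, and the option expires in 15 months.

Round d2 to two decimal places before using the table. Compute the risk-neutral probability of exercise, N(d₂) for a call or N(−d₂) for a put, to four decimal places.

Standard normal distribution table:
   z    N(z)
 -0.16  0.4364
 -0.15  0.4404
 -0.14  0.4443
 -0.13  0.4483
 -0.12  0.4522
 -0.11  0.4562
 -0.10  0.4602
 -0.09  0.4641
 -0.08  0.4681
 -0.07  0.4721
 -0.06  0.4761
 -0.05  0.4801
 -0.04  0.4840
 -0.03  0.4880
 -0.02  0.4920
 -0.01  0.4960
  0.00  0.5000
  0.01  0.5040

0.4602

σ√T = 0.2·√1.25 = 0.2236
ln(S/K) + (r − q + σ²/2)T = ln(377/374) + (0.064 − 0.033 + 0.2²/2)·1.25 = 0.0080 + 0.0638 = 0.0717
d₁ = 0.0717 / 0.2236 = 0.3208 which rounds to 0.32
d₂ = d₁ − σ√T = 0.3208 − 0.2236 = 0.0972 which rounds to 0.10
Pr(exercise) under Q = N(−d₂) = N(-0.10) = 0.4602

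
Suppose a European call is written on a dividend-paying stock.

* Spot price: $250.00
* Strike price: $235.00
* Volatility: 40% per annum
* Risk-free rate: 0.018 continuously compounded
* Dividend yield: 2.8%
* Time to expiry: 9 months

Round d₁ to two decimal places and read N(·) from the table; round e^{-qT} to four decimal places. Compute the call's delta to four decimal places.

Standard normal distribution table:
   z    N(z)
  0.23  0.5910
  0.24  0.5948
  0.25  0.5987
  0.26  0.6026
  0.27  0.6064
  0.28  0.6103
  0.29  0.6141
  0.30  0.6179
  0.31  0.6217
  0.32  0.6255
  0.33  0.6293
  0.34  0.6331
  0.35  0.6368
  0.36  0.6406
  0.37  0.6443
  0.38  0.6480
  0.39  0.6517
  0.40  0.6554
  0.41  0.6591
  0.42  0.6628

σ√T = 0.4 × 0.8660 = 0.3464
d₁ = [ln(250/235) + (0.018 − 0.028 + ½·0.4²)·0.75] / (σ√T) = (0.0619 + 0.0525) / 0.3464 = 0.3302 ≈ 0.33
N(d₁) = N(0.33) = 0.6293
Δ_call = e^(−qT)·N(d₁) = 0.9792·0.6293 = 0.6162

0.6162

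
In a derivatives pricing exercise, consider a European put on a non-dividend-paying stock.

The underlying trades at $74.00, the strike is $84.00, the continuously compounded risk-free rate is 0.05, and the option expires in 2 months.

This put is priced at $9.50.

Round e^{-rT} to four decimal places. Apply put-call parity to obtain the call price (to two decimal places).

e^(−rT) = e^(−0.05·0.1667) = 0.9917
Put-call parity: C − P = S − K·e^(−rT) = 74 − 84·0.9917 = 74 − 83.3028 = -9.3028
C = P + (C − P) = 9.50 + (-9.3028) = 0.1972

$0.20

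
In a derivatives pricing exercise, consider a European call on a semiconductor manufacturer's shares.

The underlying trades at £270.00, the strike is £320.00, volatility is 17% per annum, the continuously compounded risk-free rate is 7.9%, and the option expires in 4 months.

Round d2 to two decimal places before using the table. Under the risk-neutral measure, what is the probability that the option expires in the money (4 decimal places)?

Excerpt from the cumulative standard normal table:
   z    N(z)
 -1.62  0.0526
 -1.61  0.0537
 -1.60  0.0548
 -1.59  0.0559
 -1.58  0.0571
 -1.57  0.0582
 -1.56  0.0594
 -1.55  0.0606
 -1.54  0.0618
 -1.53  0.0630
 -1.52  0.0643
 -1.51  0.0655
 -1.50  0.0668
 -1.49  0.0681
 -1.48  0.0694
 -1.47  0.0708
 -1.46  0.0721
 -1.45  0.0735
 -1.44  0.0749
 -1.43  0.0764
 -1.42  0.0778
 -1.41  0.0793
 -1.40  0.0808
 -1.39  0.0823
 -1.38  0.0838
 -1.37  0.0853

σ√T = 0.17 × 0.5774 = 0.0981
d₁ = [ln(270/320) + (0.079 + 0.17²/2)·0.3333] / 0.0981 = [-0.1699 + 0.0312] / 0.0981 = -1.4136 ⇒ -1.41
d₂ = d₁ − σ√T = -1.4136 − 0.0981 = -1.5118 ⇒ -1.51
Pr(exercise) under Q = N(d₂) = 0.0655

0.0655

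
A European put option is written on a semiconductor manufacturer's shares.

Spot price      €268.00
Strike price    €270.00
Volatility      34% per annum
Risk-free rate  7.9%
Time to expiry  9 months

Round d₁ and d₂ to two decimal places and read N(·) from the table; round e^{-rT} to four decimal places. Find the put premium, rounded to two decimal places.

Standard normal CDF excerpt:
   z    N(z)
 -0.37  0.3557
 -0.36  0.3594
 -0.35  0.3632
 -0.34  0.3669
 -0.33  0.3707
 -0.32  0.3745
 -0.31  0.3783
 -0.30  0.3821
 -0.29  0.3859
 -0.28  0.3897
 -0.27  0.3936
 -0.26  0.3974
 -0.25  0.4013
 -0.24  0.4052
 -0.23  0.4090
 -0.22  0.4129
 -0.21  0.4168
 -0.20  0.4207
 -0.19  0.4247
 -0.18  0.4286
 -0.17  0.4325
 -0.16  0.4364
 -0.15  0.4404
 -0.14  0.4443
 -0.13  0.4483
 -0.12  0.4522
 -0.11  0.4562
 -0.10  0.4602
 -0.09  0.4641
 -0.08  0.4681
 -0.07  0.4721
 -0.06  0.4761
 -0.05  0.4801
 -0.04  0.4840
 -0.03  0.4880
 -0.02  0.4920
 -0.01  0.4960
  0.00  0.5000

T = 0.75;  σ√T = 0.2944
d₁ = [ln(268/270) + (0.079 + 0.34²/2)·0.75] / 0.2944 = [-0.0074 + 0.1026] / 0.2944 = 0.3232 which rounds to 0.32
d₂ = d₁ − σ√T = 0.3232 − 0.2944 = 0.0287 which rounds to 0.03
exp(−rT) = exp(−0.079·0.75) = 0.9425
P = 270·0.9425·N(-0.03) − 268·N(-0.32) = 270·0.9425·0.4880 − 268·0.3745 = 124.1838 − 100.3660 = 23.8178

€23.82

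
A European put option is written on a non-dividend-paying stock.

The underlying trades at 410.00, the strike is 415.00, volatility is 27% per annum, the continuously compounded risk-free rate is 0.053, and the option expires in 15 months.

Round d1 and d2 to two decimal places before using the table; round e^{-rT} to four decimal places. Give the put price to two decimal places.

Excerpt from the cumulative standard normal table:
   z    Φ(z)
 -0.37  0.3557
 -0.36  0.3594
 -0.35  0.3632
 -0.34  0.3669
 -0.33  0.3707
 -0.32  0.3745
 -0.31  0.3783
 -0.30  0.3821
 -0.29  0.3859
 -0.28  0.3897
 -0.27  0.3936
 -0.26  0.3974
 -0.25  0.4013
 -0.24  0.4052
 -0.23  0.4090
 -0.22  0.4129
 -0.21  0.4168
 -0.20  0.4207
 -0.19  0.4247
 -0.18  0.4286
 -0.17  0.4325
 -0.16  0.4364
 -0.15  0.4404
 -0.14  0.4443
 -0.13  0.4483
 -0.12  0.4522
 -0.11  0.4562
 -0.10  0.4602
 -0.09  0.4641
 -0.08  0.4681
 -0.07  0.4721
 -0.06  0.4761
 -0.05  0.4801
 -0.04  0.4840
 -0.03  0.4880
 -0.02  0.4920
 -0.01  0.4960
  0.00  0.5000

σ√T = 0.27 × 1.1180 = 0.3019
ln(S/K) + (r + σ²/2)T = ln(410/415) + (0.053 + 0.27²/2)·1.25 = -0.0121 + 0.1118 = 0.0997
d₁ = 0.0997 / 0.3019 = 0.3302 ⇒ 0.33
d₂ = d₁ − σ√T = 0.3302 − 0.3019 = 0.0284 ⇒ 0.03
e^(−rT) = e^(−0.053·1.25) = 0.9359
N(−d₂) = N(-0.03) = 0.4880;  N(−d₁) = N(-0.33) = 0.3707
P = 415·0.9359·0.4880 − 410·0.3707 = 189.5385 − 151.9870 = 37.5515

37.55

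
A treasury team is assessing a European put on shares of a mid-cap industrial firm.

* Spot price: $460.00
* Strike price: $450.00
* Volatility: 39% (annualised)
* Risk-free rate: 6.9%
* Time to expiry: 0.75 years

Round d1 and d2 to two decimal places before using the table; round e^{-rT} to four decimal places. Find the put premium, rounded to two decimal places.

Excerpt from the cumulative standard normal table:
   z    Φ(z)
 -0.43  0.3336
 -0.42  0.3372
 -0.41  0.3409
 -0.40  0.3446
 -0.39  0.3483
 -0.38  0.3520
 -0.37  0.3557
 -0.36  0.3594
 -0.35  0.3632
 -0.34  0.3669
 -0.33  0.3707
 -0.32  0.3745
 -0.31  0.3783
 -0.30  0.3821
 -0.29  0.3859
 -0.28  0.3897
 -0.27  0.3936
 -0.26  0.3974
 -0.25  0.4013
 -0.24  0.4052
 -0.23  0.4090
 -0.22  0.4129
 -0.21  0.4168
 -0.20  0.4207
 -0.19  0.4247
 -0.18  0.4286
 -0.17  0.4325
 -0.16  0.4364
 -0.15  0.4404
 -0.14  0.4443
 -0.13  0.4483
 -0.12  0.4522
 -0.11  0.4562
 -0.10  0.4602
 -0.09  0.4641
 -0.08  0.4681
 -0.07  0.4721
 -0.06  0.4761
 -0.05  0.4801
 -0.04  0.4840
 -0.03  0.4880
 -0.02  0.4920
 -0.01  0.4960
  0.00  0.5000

σ√T = 0.39·√0.75 = 0.3377
ln(S/K) + (r + σ²/2)T = ln(460/450) + (0.069 + 0.39²/2)·0.75 = 0.0220 + 0.1088 = 0.1308
d₁ = 0.1308 / 0.3377 = 0.3872 → 0.39
d₂ = d₁ − σ√T = 0.3872 − 0.3377 = 0.0494 → 0.05
e^(−rT) = e^(−0.069·0.75) = 0.9496
P = 450·0.9496·N(-0.05) − 460·N(-0.39) = 450·0.9496·0.4801 − 460·0.3483 = 205.1563 − 160.2180 = 44.9383

$44.94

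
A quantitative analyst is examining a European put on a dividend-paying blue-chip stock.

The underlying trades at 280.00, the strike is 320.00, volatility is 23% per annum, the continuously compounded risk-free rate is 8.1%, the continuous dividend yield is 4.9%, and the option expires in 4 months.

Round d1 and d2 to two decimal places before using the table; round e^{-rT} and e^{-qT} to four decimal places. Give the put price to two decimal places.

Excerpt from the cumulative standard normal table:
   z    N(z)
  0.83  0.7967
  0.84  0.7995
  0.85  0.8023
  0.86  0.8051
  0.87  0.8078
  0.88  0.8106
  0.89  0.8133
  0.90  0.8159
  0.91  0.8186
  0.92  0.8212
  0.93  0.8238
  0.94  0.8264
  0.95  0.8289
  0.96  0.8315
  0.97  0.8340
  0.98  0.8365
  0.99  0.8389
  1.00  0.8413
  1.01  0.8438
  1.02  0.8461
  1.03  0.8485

39.53

σ√T = 0.23·√0.3333 = 0.1328
ln(S/K) + (r − q + σ²/2)T = ln(280/320) + (0.081 − 0.049 + 0.23²/2)·0.3333 = -0.1335 + 0.0195 = -0.1140
d₁ = -0.1140 / 0.1328 = -0.8589 → -0.86
d₂ = d₁ − σ√T = -0.8589 − 0.1328 = -0.9916 → -0.99
exp(−qT) = exp(−0.049·0.3333) = 0.9838;  exp(−rT) = exp(−0.081·0.3333) = 0.9734
N(−d₂) = N(0.99) = 0.8389;  N(−d₁) = N(0.86) = 0.8051
P = 320·0.9734·0.8389 − 280·0.9838·0.8051 = 261.3073 − 221.7761 = 39.5312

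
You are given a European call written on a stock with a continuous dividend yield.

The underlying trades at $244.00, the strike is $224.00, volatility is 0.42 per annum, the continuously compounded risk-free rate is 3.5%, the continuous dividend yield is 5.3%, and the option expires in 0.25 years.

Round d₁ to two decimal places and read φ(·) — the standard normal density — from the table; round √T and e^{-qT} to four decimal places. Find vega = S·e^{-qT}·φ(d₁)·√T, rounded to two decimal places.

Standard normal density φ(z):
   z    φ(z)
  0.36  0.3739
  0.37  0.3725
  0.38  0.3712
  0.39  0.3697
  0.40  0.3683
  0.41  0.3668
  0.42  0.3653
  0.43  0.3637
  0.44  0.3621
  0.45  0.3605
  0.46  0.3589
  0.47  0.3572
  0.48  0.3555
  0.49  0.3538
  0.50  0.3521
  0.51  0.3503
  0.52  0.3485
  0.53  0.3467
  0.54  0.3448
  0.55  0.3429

42.59

σ√T = 0.42 × 0.5000 = 0.2100
ln(S/K) + (r − q + σ²/2)T = ln(244/224) + (0.035 − 0.053 + 0.42²/2)·0.25 = 0.0855 + 0.0175 = 0.1031
d₁ = 0.1031 / 0.2100 = 0.4908 ≈ 0.49
√T = √0.25 = 0.5000
φ(d₁) = φ(0.49) = 0.3538
exp(−qT) = exp(−0.053·0.25) = 0.9868
vega = S·exp(−qT)·φ(d₁)·√T = 244·0.9868·0.3538·0.5000 = 42.5938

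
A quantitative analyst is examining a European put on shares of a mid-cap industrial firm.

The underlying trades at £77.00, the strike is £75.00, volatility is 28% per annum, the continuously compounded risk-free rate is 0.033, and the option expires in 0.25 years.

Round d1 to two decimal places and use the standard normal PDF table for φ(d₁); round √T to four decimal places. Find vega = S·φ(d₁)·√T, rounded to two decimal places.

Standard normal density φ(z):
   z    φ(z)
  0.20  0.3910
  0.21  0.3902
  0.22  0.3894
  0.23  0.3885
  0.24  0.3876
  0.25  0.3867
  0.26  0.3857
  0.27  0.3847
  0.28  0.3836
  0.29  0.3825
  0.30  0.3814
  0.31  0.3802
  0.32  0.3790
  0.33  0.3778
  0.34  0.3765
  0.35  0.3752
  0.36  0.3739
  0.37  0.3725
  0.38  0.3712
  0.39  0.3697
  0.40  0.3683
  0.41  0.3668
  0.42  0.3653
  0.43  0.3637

σ√T = 0.28·√0.25 = 0.1400
d₁ = [ln(77/75) + (0.033 + ½·0.28²)·0.25] / (σ√T) = (0.0263 + 0.0181) / 0.1400 = 0.3169 ≈ 0.32
√T = √0.25 = 0.5000
φ(d₁) = φ(0.32) = 0.3790
vega = S·φ(d₁)·√T = 77·0.3790·0.5000 = 14.5915

14.59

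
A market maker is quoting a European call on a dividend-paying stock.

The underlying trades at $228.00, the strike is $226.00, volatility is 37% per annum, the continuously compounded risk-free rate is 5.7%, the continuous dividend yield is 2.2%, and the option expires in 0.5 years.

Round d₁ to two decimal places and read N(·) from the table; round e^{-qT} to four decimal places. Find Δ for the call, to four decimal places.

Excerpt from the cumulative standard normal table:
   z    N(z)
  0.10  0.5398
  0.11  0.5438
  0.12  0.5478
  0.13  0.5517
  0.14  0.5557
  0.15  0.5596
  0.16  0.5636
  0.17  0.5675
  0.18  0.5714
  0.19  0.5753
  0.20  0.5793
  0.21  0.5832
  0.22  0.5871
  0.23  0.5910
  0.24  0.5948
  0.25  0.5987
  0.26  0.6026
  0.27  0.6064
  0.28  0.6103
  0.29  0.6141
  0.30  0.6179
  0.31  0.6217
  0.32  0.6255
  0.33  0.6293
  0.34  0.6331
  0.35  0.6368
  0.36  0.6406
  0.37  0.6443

σ√T = 0.37 × 0.7071 = 0.2616
d₁ = [ln(228/226) + (0.057 − 0.022 + 0.37²/2)·0.5] / 0.2616 = [0.0088 + 0.0517] / 0.2616 = 0.2314 → 0.23
N(d₁) = N(0.23) = 0.5910
Δ_call = exp(−qT)·N(d₁) = 0.9891·0.5910 = 0.5846

0.5846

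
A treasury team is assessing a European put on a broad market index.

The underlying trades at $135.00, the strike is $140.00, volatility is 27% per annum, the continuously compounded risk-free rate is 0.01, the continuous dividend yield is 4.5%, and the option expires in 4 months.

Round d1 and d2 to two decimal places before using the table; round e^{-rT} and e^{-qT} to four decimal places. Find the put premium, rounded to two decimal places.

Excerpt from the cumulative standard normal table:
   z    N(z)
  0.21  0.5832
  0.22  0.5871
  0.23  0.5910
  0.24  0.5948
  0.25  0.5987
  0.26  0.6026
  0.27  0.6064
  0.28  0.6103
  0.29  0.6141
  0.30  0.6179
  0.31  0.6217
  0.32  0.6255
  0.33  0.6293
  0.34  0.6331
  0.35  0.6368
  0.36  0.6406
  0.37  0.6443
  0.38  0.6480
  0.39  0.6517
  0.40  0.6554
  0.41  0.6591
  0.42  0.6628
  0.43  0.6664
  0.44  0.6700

$12.34

T = 0.3333;  σ√T = 0.1559
d₁ = [ln(135/140) + (0.01 − 0.045 + 0.27²/2)·0.3333] / 0.1559 = [-0.0364 + 0.0005] / 0.1559 = -0.2302 ⇒ -0.23
d₂ = d₁ − σ√T = -0.2302 − 0.1559 = -0.3861 ⇒ -0.39
exp(−qT) = exp(−0.045·0.3333) = 0.9851;  exp(−rT) = exp(−0.01·0.3333) = 0.9967
P = 140·0.9967·N(0.39) − 135·0.9851·N(0.23) = 140·0.9967·0.6517 − 135·0.9851·0.5910 = 90.9369 − 78.5962 = 12.3407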